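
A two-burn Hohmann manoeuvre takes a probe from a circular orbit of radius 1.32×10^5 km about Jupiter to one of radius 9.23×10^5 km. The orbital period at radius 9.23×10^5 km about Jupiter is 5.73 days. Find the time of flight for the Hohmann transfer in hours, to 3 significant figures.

t = 29.7 hours

From Kepler's third law T² = 4π²r³/μ at r = 9.23×10^5 km, T = 5.73 days = 5.73 × 86400 s = 4.95072×10^5 s: μ = 4π²r³/T² = 1.26657×10^8 km³/s².
Transfer-ellipse semi-major axis a_t = (r₁ + r₂)/2 = (1.320×10^5 + 9.230×10^5)/2 = 5.275×10^5 km.
Transfer time t = π√(a_t³/μ) = π√((5.275×10^5)³ / 1.26657×10^8) = 1.069×10^5 s.
Converting: 1.069×10^5 s ÷ 3600 s/hour = 29.7 hours.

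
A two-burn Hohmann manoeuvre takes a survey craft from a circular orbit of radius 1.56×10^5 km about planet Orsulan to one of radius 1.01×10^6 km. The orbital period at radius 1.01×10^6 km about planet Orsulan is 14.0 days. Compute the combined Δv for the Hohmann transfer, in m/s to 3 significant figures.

Δv = 6750 m/s

From Kepler's third law T² = 4π²r³/μ at r = 1.01×10^6 km, T = 14.0 days = 14.0 × 86400 s = 1.2096×10^6 s: μ = 4π²r³/T² = 2.77997×10^7 km³/s².
Transfer-ellipse semi-major axis a_t = (r₁ + r₂)/2 = (1.560×10^5 + 1.010×10^6)/2 = 5.830×10^5 km.
Circular speed at r₁: v₁ = √(μ/r₁) = √(2.77997×10^7/1.560×10^5) = 13.3493 km/s.
On the transfer ellipse at r₁, v² = μ(2/r − 1/a) gives v_p = √[μ(2/r₁ − 1/a_t)] = 17.5705 km/s.
First burn Δv₁ = |v_p − v₁| = 4.221 km/s.
Circular speed at r₂: v₂ = √(μ/r₂) = 5.24638 km/s.
Transfer-orbit speed at r₂: v_a = √[μ(2/r₂ − 1/a_t)] = 2.71386 km/s.
Second burn Δv₂ = |v₂ − v_a| = 2.533 km/s.
Δv = Δv₁ + Δv₂ = 4.221 + 2.533 = 6.754 km/s.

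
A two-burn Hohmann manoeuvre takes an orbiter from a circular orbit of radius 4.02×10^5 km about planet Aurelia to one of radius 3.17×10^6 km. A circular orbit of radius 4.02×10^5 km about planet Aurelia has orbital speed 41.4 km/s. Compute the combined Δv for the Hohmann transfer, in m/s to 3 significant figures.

From the circular-orbit relation v² = μ/r at r = 4.02×10^5 km: μ = v²r = (41.4)² × 4.02×10^5 = 6.89012×10^8 km³/s².
Semi-major axis of the transfer orbit: a_t = (4.020×10^5 + 3.170×10^6)/2 = 1.786×10^6 km.
At r₁ the circular-orbit speed is v₁ = √(μ/r₁) = 41.400 km/s.
Transfer-orbit speed at r₁ (v² = μ(2/r − 1/a)): v_p = √[μ(2/r₁ − 1/a_t)] = 55.156 km/s.
First burn Δv₁ = |v_p − v₁| = 13.756 km/s.
At r₂, v₂ = √(μ/r₂) = 14.7429 km/s.
Transfer-orbit speed at r₂: v_a = √[μ(2/r₂ − 1/a_t)] = 6.99449 km/s.
Second burn Δv₂ = |v₂ − v_a| = 7.7484 km/s.
Δv = Δv₁ + Δv₂ = 13.756 + 7.7484 = 21.50 km/s.

Δv = 21500 m/s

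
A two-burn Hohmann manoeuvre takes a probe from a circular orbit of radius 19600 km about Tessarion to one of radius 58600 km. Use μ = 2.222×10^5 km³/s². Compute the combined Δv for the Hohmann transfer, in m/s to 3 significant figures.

Semi-major axis of the transfer orbit: a_t = (19600 + 58600)/2 = 39100 km.
Circular speed at r₁: v₁ = √(μ/r₁) = √(2.222×10^5/19600) = 3.367 km/s.
On the transfer ellipse at r₁, vis-viva equation gives v_p = √[μ(2/r₁ − 1/a_t)] = 4.122 km/s.
First burn Δv₁ = |v_p − v₁| = 0.7550 km/s.
Circular speed at r₂: v₂ = √(μ/r₂) = 1.9473 km/s.
Transfer-orbit speed at r₂: v_a = √[μ(2/r₂ − 1/a_t)] = 1.3787 km/s.
Second burn Δv₂ = |v₂ − v_a| = 0.5686 km/s.
Total Δv = Δv₁ + Δv₂ = 1.324 km/s.

Δv = 1320 m/s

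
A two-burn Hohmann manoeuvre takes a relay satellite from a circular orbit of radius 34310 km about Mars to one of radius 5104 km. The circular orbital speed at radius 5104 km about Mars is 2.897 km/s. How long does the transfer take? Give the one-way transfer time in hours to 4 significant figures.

From the circular-orbit relation v² = μ/r at r = 5104 km: μ = v²r = (2.897)² × 5104 = 42835.9 km³/s².
The Hohmann ellipse has a_t = (r₁ + r₂)/2 = 19707 km.
By Kepler's third law the transfer-orbit period is T = 2π√(a_t³/μ), so t = T/2 = 41990 s.
Converting: 41990 s ÷ 3600 s/hour = 11.66 hours.

t = 11.66 hours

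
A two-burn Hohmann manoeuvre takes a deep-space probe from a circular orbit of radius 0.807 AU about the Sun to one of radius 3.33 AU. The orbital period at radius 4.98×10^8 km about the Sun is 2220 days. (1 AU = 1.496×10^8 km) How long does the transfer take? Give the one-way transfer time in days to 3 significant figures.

t = 544 days

From Kepler's third law T² = 4π²r³/μ at r = 4.98×10^8 km, T = 2220 days = 2220 × 86400 s = 1.91808×10^8 s: μ = 4π²r³/T² = 1.32530×10^11 km³/s².
In km: r₁ = 0.807 × 1.496×10^8 = 1.207272×10^8 km; r₂ = 3.33 × 1.496×10^8 = 4.98168×10^8 km.
The Hohmann ellipse has a_t = (r₁ + r₂)/2 = 3.094476×10^8 km.
By Kepler's third law the transfer-orbit period is T = 2π√(a_t³/μ), so t = T/2 = 4.698×10^7 s.
Converting: 4.698×10^7 s ÷ 86400 s/day = 544 days.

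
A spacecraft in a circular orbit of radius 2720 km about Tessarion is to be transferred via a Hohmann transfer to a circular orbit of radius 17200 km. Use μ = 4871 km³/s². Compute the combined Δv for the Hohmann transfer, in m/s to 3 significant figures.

The Hohmann ellipse has a_t = (r₁ + r₂)/2 = 9960 km.
At r₁ the circular-orbit speed is v₁ = √(μ/r₁) = 1.33821 km/s.
On the transfer ellipse at r₁, vis-viva equation gives v_p = √[μ(2/r₁ − 1/a_t)] = 1.75857 km/s.
First burn Δv₁ = |v_p − v₁| = 0.42036 km/s.
At r₂, v₂ = √(μ/r₂) = 0.53216 km/s.
Transfer-orbit speed at r₂: v_a = √[μ(2/r₂ − 1/a_t)] = 0.27810 km/s.
Second burn Δv₂ = |v₂ − v_a| = 0.25406 km/s.
Total Δv = Δv₁ + Δv₂ = 0.6744 km/s.

Δv = 674 m/s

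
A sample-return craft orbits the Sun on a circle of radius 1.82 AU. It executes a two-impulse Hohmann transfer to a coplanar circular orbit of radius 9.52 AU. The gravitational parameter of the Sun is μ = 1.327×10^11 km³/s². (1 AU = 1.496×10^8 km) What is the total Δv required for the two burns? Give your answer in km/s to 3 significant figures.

In km: r₁ = 1.82 × 1.496×10^8 = 2.72272×10^8 km; r₂ = 9.52 × 1.496×10^8 = 1.424192×10^9 km.
The Hohmann ellipse has a_t = (r₁ + r₂)/2 = 8.48232×10^8 km.
At r₁ the circular-orbit speed is v₁ = √(μ/r₁) = 22.08 km/s.
On the transfer ellipse at r₁, vis-viva gives v_p = √[μ(2/r₁ − 1/a_t)] = 28.61 km/s.
First burn Δv₁ = |v_p − v₁| = 6.530 km/s.
Circular speed at r₂: v₂ = √(μ/r₂) = 9.653 km/s.
Transfer-orbit speed at r₂: v_a = √[μ(2/r₂ − 1/a_t)] = 5.469 km/s.
Second burn Δv₂ = |v₂ − v_a| = 4.184 km/s.
Δv = Δv₁ + Δv₂ = 6.530 + 4.184 = 10.71 km/s.

Δv = 10.7 km/s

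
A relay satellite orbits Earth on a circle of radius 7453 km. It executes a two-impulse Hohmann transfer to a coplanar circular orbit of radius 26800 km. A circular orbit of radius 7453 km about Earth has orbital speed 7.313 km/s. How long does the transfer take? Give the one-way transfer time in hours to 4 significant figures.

t = 3.098 hours

From the circular-orbit relation v² = μ/r at r = 7453 km: μ = v²r = (7.313)² × 7453 = 3.98586×10^5 km³/s².
Transfer-ellipse semi-major axis a_t = (r₁ + r₂)/2 = (7453 + 26800)/2 = 17126.5 km.
Transfer time t = π√(a_t³/μ) = π√((17126.5)³ / 3.98586×10^5) = 11153 s.
Converting: 11153 s ÷ 3600 s/hour = 3.098 hours.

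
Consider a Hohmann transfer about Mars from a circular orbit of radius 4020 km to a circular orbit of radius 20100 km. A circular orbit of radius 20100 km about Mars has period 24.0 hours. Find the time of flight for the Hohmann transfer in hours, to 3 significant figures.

From Kepler's third law T² = 4π²r³/μ at r = 20100 km, T = 24.0 hours = 24.0 × 3600 s = 86400 s: μ = 4π²r³/T² = 42945.8 km³/s².
Transfer-ellipse semi-major axis a_t = (r₁ + r₂)/2 = (4020 + 20100)/2 = 12060 km.
By Kepler's third law the transfer-orbit period is T = 2π√(a_t³/μ), so t = T/2 = 20080 s.
Converting: 20080 s ÷ 3600 s/hour = 5.58 hours.

t = 5.58 hours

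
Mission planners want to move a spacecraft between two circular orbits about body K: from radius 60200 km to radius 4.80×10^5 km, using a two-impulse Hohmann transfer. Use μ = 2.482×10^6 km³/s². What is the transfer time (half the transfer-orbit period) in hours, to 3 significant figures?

t = 77.8 hours

The Hohmann ellipse has a_t = (r₁ + r₂)/2 = 2.701×10^5 km.
By Kepler's third law the transfer-orbit period is T = 2π√(a_t³/μ), so t = T/2 = 2.7992×10^5 s.
Converting: 2.7992×10^5 s ÷ 3600 s/hour = 77.8 hours.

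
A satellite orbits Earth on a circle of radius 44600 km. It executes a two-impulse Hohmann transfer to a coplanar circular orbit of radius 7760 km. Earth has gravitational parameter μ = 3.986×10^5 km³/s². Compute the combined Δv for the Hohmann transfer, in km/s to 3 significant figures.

Δv = 3.55 km/s

Transfer-ellipse semi-major axis a_t = (r₁ + r₂)/2 = (44600 + 7760)/2 = 26180 km.
Circular speed at r₁: v₁ = √(μ/r₁) = √(3.986×10^5/44600) = 2.990 km/s.
Transfer-orbit speed at r₁ (vis-viva): v_a = √[μ(2/r₁ − 1/a_t)] = 1.628 km/s.
First burn Δv₁ = |v_a − v₁| = 1.362 km/s.
At r₂, v₂ = √(μ/r₂) = 7.167 km/s.
Transfer-orbit speed at r₂: v_p = √[μ(2/r₂ − 1/a_t)] = 9.354 km/s.
Second burn Δv₂ = |v₂ − v_p| = 2.187 km/s.
Total Δv = Δv₁ + Δv₂ = 3.549 km/s.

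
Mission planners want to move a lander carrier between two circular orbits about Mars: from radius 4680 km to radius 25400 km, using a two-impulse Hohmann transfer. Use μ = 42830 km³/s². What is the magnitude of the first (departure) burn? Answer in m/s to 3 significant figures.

Δv₁ = 906 m/s

The Hohmann ellipse has a_t = (r₁ + r₂)/2 = 15040 km.
Circular speed at r = 4680 km: v_c = √(μ/r) = 3.0252 km/s.
Transfer-orbit speed at the same r (vis-viva, a = a_t): v_t = √[μ(2/r − 1/a_t)] = 3.9314 km/s.
Δv₁ = |v_t − v_c| = |3.9314 − 3.0252| = 0.9062 km/s.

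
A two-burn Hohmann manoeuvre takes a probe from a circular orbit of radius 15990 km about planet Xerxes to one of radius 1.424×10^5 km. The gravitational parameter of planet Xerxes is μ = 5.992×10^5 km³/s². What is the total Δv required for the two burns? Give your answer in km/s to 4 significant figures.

Semi-major axis of the transfer orbit: a_t = (15990 + 1.424×10^5)/2 = 79195 km.
Circular speed at r₁: v₁ = √(μ/r₁) = √(5.992×10^5/15990) = 6.122 km/s.
Transfer-orbit speed at r₁ (vis-viva equation): v_p = √[μ(2/r₁ − 1/a_t)] = 8.209 km/s.
First burn Δv₁ = |v_p − v₁| = 2.087 km/s.
Circular speed at r₂: v₂ = √(μ/r₂) = 2.0513 km/s.
Transfer-orbit speed at r₂: v_a = √[μ(2/r₂ − 1/a_t)] = 0.92174 km/s.
Second burn Δv₂ = |v₂ − v_a| = 1.130 km/s.
Δv = Δv₁ + Δv₂ = 2.087 + 1.130 = 3.217 km/s.

Δv = 3.217 km/s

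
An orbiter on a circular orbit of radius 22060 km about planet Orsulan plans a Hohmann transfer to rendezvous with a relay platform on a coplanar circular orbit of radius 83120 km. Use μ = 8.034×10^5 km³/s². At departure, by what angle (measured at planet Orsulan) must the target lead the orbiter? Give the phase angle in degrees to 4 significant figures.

Transfer-ellipse semi-major axis a_t = (r₁ + r₂)/2 = (22060 + 83120)/2 = 52590 km.
The half-period of the transfer ellipse is t = π√(a_t³/μ) = 42271 s.
The target's mean motion on its circular orbit is ω₂ = √(μ/r₂³) = 3.7403×10^-5 rad/s.
Angle swept by the target during transfer: ω₂·t = 1.5811 rad = 90.59°.
Arrival is 180° from departure on the ellipse, so φ = 180° − 90.59° = 89.41°.

φ = 89.41°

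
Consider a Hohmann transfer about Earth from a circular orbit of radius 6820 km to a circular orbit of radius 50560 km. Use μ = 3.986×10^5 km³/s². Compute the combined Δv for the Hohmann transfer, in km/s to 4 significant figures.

Semi-major axis of the transfer orbit: a_t = (6820 + 50560)/2 = 28690 km.
At r₁ the circular-orbit speed is v₁ = √(μ/r₁) = 7.6450 km/s.
On the transfer ellipse at r₁, vis-viva equation gives v_p = √[μ(2/r₁ − 1/a_t)] = 10.149 km/s.
First burn Δv₁ = |v_p − v₁| = 2.504 km/s.
At r₂, v₂ = √(μ/r₂) = 2.808 km/s.
Transfer-orbit speed at r₂: v_a = √[μ(2/r₂ − 1/a_t)] = 1.369 km/s.
Second burn Δv₂ = |v₂ − v_a| = 1.439 km/s.
Total Δv = Δv₁ + Δv₂ = 3.943 km/s.

Δv = 3.943 km/s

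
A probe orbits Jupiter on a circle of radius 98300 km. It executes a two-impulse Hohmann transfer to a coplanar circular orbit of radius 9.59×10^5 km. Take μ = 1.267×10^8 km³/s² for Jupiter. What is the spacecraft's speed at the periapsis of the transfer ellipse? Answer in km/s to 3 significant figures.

v = 48.4 km/s

Transfer-ellipse semi-major axis a_t = (r₁ + r₂)/2 = (98300 + 9.590×10^5)/2 = 5.2865×10^5 km.
At periapsis, r = 98300 km.
From the vis-viva equation, v = √[μ(2/r − 1/a_t)] = 48.35 km/s.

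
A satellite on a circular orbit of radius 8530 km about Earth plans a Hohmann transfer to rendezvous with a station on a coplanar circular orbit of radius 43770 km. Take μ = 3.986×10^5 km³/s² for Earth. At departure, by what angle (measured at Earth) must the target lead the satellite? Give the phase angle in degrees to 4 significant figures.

φ = 96.88°

The Hohmann ellipse has a_t = (r₁ + r₂)/2 = 26150 km.
Transfer time t = π√(a_t³/μ) = 21042.1 s.
Target angular speed ω₂ = √(μ/r₂³) = 6.89452×10^-5 rad/s.
Angle swept by the target during transfer: ω₂·t = 1.4508 rad = 83.12°.
The satellite traverses 180° on the transfer ellipse, so the target must lead by 180° − 83.12° = 96.88°.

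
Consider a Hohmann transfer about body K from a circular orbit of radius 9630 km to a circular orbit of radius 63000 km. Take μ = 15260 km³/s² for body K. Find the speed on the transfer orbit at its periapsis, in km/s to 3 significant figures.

The Hohmann ellipse has a_t = (r₁ + r₂)/2 = 36315 km.
At periapsis, r = 9630 km.
Applying v² = μ(2/r − 1/a_t): v = 1.658 km/s.

v = 1.66 km/s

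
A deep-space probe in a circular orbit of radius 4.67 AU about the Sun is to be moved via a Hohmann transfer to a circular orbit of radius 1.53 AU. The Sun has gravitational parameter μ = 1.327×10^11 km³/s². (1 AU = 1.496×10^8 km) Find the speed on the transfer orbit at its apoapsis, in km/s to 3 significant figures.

v = 9.68 km/s

In km: r₁ = 4.67 × 1.496×10^8 = 6.98632×10^8 km; r₂ = 1.53 × 1.496×10^8 = 2.28888×10^8 km.
Transfer-ellipse semi-major axis a_t = (r₁ + r₂)/2 = (6.98632×10^8 + 2.28888×10^8)/2 = 4.6376×10^8 km.
At apoapsis, r = 6.98632×10^8 km.
Applying v² = μ(2/r − 1/a_t): v = 9.682 km/s.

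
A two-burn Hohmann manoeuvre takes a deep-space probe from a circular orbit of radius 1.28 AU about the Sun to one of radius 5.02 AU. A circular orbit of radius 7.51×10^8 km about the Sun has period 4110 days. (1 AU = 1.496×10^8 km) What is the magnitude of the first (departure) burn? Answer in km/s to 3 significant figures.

From Kepler's third law T² = 4π²r³/μ at r = 7.51×10^8 km, T = 4110 days = 4110 × 86400 s = 3.55104×10^8 s: μ = 4π²r³/T² = 1.32608×10^11 km³/s².
In km: r₁ = 1.28 × 1.496×10^8 = 1.91488×10^8 km; r₂ = 5.02 × 1.496×10^8 = 7.50992×10^8 km.
Semi-major axis of the transfer orbit: a_t = (1.91488×10^8 + 7.50992×10^8)/2 = 4.7124×10^8 km.
Circular speed at r = 1.91488×10^8 km: v_c = √(μ/r) = 26.316 km/s.
Transfer-orbit speed at the same r (vis-viva, a = a_t): v_t = √[μ(2/r − 1/a_t)] = 33.221 km/s.
Δv₁ = |v_t − v_c| = |33.221 − 26.316| = 6.905 km/s.

Δv₁ = 6.91 km/s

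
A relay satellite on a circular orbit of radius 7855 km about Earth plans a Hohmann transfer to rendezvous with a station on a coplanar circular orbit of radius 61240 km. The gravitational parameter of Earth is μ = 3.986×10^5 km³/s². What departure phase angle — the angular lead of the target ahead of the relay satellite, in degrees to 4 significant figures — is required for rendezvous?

φ = 103.7°

Semi-major axis of the transfer orbit: a_t = (7855 + 61240)/2 = 34547.5 km.
Transfer time t = π√(a_t³/μ) = 31952.6 s.
The target's mean motion on its circular orbit is ω₂ = √(μ/r₂³) = 4.16597×10^-5 rad/s.
Angle swept by the target during transfer: ω₂·t = 1.3311 rad = 76.27°.
The relay satellite traverses 180° on the transfer ellipse, so the target must lead by 180° − 76.27° = 103.7°.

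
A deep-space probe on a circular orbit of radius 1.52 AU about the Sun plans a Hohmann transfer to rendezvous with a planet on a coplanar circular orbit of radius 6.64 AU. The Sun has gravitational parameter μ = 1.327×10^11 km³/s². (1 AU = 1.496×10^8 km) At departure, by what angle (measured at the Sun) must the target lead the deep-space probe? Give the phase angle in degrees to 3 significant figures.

In km: r₁ = 1.52 × 1.496×10^8 = 2.27392×10^8 km; r₂ = 6.64 × 1.496×10^8 = 9.93344×10^8 km.
Semi-major axis of the transfer orbit: a_t = (2.27392×10^8 + 9.93344×10^8)/2 = 6.10368×10^8 km.
Transfer time t = π√(a_t³/μ) = 1.300×10^8 s.
The target's mean motion on its circular orbit is ω₂ = √(μ/r₂³) = 1.164×10^-8 rad/s.
Angle swept by the target during transfer: ω₂·t = 1.5132 rad = 86.70°.
The deep-space probe traverses 180° on the transfer ellipse, so the target must lead by 180° − 86.70° = 93.3°.

φ = 93.3°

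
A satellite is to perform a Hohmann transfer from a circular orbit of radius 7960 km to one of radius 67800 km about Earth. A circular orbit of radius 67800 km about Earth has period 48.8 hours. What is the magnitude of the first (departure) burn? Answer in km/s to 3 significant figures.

Δv₁ = 2.39 km/s

From Kepler's third law T² = 4π²r³/μ at r = 67800 km, T = 48.8 hours = 48.8 × 3600 s = 1.7568×10^5 s: μ = 4π²r³/T² = 3.98661×10^5 km³/s².
Transfer-ellipse semi-major axis a_t = (r₁ + r₂)/2 = (7960 + 67800)/2 = 37880 km.
Circular speed at r = 7960 km: v_c = √(μ/r) = 7.077 km/s.
Transfer-orbit speed at the same r (vis-viva, a = a_t): v_t = √[μ(2/r − 1/a_t)] = 9.468 km/s.
Δv₁ = |v_t − v_c| = |9.468 − 7.077| = 2.391 km/s.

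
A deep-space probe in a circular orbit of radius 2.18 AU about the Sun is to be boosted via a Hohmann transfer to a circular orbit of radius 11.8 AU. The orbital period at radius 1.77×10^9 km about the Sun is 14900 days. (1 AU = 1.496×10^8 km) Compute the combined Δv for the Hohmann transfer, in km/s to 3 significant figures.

From Kepler's third law T² = 4π²r³/μ at r = 1.77×10^9 km, T = 14900 days = 14900 × 86400 s = 1.28736×10^9 s: μ = 4π²r³/T² = 1.32093×10^11 km³/s².
In km: r₁ = 2.18 × 1.496×10^8 = 3.26128×10^8 km; r₂ = 11.8 × 1.496×10^8 = 1.76528×10^9 km.
Semi-major axis of the transfer orbit: a_t = (3.26128×10^8 + 1.76528×10^9)/2 = 1.045704×10^9 km.
At r₁ the circular-orbit speed is v₁ = √(μ/r₁) = 20.1255 km/s.
Transfer-orbit speed at r₁ (v² = μ(2/r − 1/a)): v_p = √[μ(2/r₁ − 1/a_t)] = 26.1486 km/s.
First burn Δv₁ = |v_p − v₁| = 6.0231 km/s.
At r₂, v₂ = √(μ/r₂) = 8.6503 km/s.
Transfer-orbit speed at r₂: v_a = √[μ(2/r₂ − 1/a_t)] = 4.8308 km/s.
Second burn Δv₂ = |v₂ − v_a| = 3.8195 km/s.
Total Δv = Δv₁ + Δv₂ = 9.843 km/s.

Δv = 9.84 km/s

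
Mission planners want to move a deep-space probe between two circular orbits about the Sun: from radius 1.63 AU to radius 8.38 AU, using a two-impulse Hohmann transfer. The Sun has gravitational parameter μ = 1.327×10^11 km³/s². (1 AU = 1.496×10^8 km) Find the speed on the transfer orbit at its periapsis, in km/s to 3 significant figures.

In km: r₁ = 1.63 × 1.496×10^8 = 2.43848×10^8 km; r₂ = 8.38 × 1.496×10^8 = 1.253648×10^9 km.
Semi-major axis of the transfer orbit: a_t = (2.43848×10^8 + 1.253648×10^9)/2 = 7.48748×10^8 km.
The periapsis of the transfer ellipse is at r = 2.43848×10^8 km.
Vis-viva: v = √[μ(2/r − 1/a_t)] = √[1.327×10^11 × (2/2.43848×10^8 − 1/7.48748×10^8)] = 30.19 km/s.

v = 30.2 km/s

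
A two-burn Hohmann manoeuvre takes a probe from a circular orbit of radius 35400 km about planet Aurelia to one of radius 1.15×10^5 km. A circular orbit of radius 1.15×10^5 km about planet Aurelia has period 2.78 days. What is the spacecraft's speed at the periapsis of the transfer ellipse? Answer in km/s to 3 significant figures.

From Kepler's third law T² = 4π²r³/μ at r = 1.15×10^5 km, T = 2.78 days = 2.78 × 86400 s = 2.40192×10^5 s: μ = 4π²r³/T² = 1.04073×10^6 km³/s².
Transfer-ellipse semi-major axis a_t = (r₁ + r₂)/2 = (35400 + 1.150×10^5)/2 = 75200 km.
At periapsis, r = 35400 km.
Applying v² = μ(2/r − 1/a_t): v = 6.705 km/s.

v = 6.71 km/s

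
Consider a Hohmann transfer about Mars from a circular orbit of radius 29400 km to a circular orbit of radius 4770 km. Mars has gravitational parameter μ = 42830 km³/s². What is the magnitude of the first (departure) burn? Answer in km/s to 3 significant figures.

Δv₁ = 0.569 km/s

Semi-major axis of the transfer orbit: a_t = (29400 + 4770)/2 = 17085 km.
On the circular orbit at r = 29400 km, v_c = √(μ/r) = 1.207 km/s.
Transfer-orbit speed at the same r (vis-viva, a = a_t): v_t = √[μ(2/r − 1/a_t)] = 0.6378 km/s.
Δv₁ = |v_t − v_c| = |0.6378 − 1.207| = 0.5692 km/s.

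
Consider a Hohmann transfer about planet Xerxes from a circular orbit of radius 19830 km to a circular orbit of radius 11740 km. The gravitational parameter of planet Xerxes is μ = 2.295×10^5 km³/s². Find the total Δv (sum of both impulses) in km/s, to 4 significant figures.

Δv = 1.002 km/s

The Hohmann ellipse has a_t = (r₁ + r₂)/2 = 15785 km.
At r₁ the circular-orbit speed is v₁ = √(μ/r₁) = 3.4020 km/s.
Transfer-orbit speed at r₁ (vis-viva): v_a = √[μ(2/r₁ − 1/a_t)] = 2.9339 km/s.
First burn Δv₁ = |v_a − v₁| = 0.4681 km/s.
Circular speed at r₂: v₂ = √(μ/r₂) = 4.4214 km/s.
Transfer-orbit speed at r₂: v_p = √[μ(2/r₂ − 1/a_t)] = 4.9556 km/s.
Second burn Δv₂ = |v₂ − v_p| = 0.5342 km/s.
Total Δv = Δv₁ + Δv₂ = 1.002 km/s.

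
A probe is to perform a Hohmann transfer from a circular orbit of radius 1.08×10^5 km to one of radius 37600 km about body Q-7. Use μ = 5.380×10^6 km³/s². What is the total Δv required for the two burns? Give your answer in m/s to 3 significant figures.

The Hohmann ellipse has a_t = (r₁ + r₂)/2 = 72800 km.
Circular speed at r₁: v₁ = √(μ/r₁) = √(5.380×10^6/1.080×10^5) = 7.05796 km/s.
Transfer-orbit speed at r₁ (vis-viva equation): v_a = √[μ(2/r₁ − 1/a_t)] = 5.07233 km/s.
First burn Δv₁ = |v_a − v₁| = 1.9856 km/s.
At r₂, v₂ = √(μ/r₂) = 11.96182 km/s.
Transfer-orbit speed at r₂: v_p = √[μ(2/r₂ − 1/a_t)] = 14.56946 km/s.
Second burn Δv₂ = |v₂ − v_p| = 2.6076 km/s.
Total Δv = Δv₁ + Δv₂ = 4.593 km/s.

Δv = 4590 m/s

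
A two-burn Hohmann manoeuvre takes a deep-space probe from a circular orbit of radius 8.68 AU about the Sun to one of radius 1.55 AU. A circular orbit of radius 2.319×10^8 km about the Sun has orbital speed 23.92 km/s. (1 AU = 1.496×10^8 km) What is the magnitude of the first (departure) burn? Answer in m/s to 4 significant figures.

From the circular-orbit relation v² = μ/r at r = 2.319×10^8 km: μ = v²r = (23.92)² × 2.319×10^8 = 1.32685×10^11 km³/s².
In km: r₁ = 8.68 × 1.496×10^8 = 1.298528×10^9 km; r₂ = 1.55 × 1.496×10^8 = 2.3188×10^8 km.
Transfer-ellipse semi-major axis a_t = (r₁ + r₂)/2 = (1.298528×10^9 + 2.3188×10^8)/2 = 7.65204×10^8 km.
On the circular orbit at r = 1.298528×10^9 km, v_c = √(μ/r) = 10.1085 km/s.
Transfer-orbit speed at the same r (vis-viva, a = a_t): v_t = √[μ(2/r − 1/a_t)] = 5.56454 km/s.
Δv₁ = |v_t − v_c| = |5.56454 − 10.1085| = 4.544 km/s.

Δv₁ = 4544 m/s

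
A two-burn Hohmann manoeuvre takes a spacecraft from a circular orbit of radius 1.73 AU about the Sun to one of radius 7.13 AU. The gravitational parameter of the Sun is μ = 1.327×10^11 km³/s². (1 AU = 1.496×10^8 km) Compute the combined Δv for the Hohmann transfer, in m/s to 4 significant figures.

In km: r₁ = 1.73 × 1.496×10^8 = 2.58808×10^8 km; r₂ = 7.13 × 1.496×10^8 = 1.066648×10^9 km.
Transfer-ellipse semi-major axis a_t = (r₁ + r₂)/2 = (2.58808×10^8 + 1.066648×10^9)/2 = 6.62728×10^8 km.
Circular speed at r₁: v₁ = √(μ/r₁) = √(1.327×10^11/2.58808×10^8) = 22.644 km/s.
Transfer-orbit speed at r₁ (vis-viva equation): v_p = √[μ(2/r₁ − 1/a_t)] = 28.727 km/s.
First burn Δv₁ = |v_p − v₁| = 6.083 km/s.
At r₂, v₂ = √(μ/r₂) = 11.154 km/s.
Transfer-orbit speed at r₂: v_a = √[μ(2/r₂ − 1/a_t)] = 6.9702 km/s.
Second burn Δv₂ = |v₂ − v_a| = 4.184 km/s.
Total Δv = Δv₁ + Δv₂ = 10.27 km/s.

Δv = 10270 m/s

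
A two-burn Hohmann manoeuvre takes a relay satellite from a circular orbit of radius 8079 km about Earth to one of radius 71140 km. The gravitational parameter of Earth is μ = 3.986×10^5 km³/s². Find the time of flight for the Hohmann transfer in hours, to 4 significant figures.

t = 10.90 hours

Transfer-ellipse semi-major axis a_t = (r₁ + r₂)/2 = (8079 + 71140)/2 = 39609.5 km.
By Kepler's third law the transfer-orbit period is T = 2π√(a_t³/μ), so t = T/2 = 39230 s.
Converting: 39230 s ÷ 3600 s/hour = 10.90 hours.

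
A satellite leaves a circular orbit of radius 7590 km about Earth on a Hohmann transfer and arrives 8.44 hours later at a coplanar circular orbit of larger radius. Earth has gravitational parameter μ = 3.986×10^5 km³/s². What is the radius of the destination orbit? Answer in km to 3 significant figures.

r₂ = 59200 km

Transfer time t = 8.44 hours = 30384 s, and t = π√(a_t³/μ).
So a_t = (μ t²/π²)^(1/3) = (3.986×10^5 × (30384)² / π²)^(1/3) = 33407 km.
Since a_t = (r₁ + r₂)/2, r₂ = 2a_t − r₁ = 2×33407 − 7590 = 59224 km.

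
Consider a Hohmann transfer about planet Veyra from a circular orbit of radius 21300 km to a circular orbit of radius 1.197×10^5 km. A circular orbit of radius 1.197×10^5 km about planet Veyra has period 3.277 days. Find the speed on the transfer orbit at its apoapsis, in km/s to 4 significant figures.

From Kepler's third law T² = 4π²r³/μ at r = 1.197×10^5 km, T = 3.277 days = 3.277 × 86400 s = 2.831328×10^5 s: μ = 4π²r³/T² = 8.44621×10^5 km³/s².
Semi-major axis of the transfer orbit: a_t = (21300 + 1.197×10^5)/2 = 70500 km.
At apoapsis, r = 1.197×10^5 km.
From the vis-viva equation, v = √[μ(2/r − 1/a_t)] = 1.460 km/s.

v = 1.460 km/s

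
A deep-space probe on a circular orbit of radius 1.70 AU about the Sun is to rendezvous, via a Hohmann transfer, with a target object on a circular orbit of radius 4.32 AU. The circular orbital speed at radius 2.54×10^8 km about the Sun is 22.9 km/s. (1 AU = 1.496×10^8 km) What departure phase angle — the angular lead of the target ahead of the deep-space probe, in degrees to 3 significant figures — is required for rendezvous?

φ = 75.3°

From the circular-orbit relation v² = μ/r at r = 2.54×10^8 km: μ = v²r = (22.9)² × 2.54×10^8 = 1.33200×10^11 km³/s².
In km: r₁ = 1.70 × 1.496×10^8 = 2.5432×10^8 km; r₂ = 4.32 × 1.496×10^8 = 6.46272×10^8 km.
Transfer-ellipse semi-major axis a_t = (r₁ + r₂)/2 = (2.5432×10^8 + 6.46272×10^8)/2 = 4.50296×10^8 km.
The half-period of the transfer ellipse is t = π√(a_t³/μ) = 8.225×10^7 s.
Target angular speed ω₂ = √(μ/r₂³) = 2.221×10^-8 rad/s.
Angle swept by the target during transfer: ω₂·t = 1.827 rad = 104.7°.
Arrival is 180° from departure on the ellipse, so φ = 180° − 104.7° = 75.3°.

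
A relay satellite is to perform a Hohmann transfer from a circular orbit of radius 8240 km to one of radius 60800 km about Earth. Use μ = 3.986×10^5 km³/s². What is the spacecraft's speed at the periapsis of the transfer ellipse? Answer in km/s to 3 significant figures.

Transfer-ellipse semi-major axis a_t = (r₁ + r₂)/2 = (8240 + 60800)/2 = 34520 km.
The periapsis of the transfer ellipse is at r = 8240 km.
Applying v² = μ(2/r − 1/a_t): v = 9.230 km/s.

v = 9.23 km/s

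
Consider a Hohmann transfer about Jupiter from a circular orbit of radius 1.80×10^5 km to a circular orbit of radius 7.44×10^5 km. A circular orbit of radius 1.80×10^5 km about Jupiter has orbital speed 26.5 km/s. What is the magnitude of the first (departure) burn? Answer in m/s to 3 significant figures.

From the circular-orbit relation v² = μ/r at r = 1.80×10^5 km: μ = v²r = (26.5)² × 1.80×10^5 = 1.26405×10^8 km³/s².
Transfer-ellipse semi-major axis a_t = (r₁ + r₂)/2 = (1.800×10^5 + 7.440×10^5)/2 = 4.620×10^5 km.
Circular speed at r = 1.800×10^5 km: v_c = √(μ/r) = 26.500 km/s.
Vis-viva on the transfer ellipse at r = 1.800×10^5 km gives v_t = √[μ(2/r − 1/a_t)] = 33.629 km/s.
Δv₁ = |v_t − v_c| = |33.629 − 26.500| = 7.129 km/s.

Δv₁ = 7130 m/s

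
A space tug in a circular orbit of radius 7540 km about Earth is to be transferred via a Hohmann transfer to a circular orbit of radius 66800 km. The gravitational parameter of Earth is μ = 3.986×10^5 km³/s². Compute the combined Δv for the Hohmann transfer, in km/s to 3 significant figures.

Δv = 3.82 km/s

Transfer-ellipse semi-major axis a_t = (r₁ + r₂)/2 = (7540 + 66800)/2 = 37170 km.
At r₁ the circular-orbit speed is v₁ = √(μ/r₁) = 7.271 km/s.
On the transfer ellipse at r₁, vis-viva gives v_p = √[μ(2/r₁ − 1/a_t)] = 9.747 km/s.
First burn Δv₁ = |v_p − v₁| = 2.476 km/s.
At r₂, v₂ = √(μ/r₂) = 2.443 km/s.
Transfer-orbit speed at r₂: v_a = √[μ(2/r₂ − 1/a_t)] = 1.100 km/s.
Second burn Δv₂ = |v₂ − v_a| = 1.343 km/s.
Δv = Δv₁ + Δv₂ = 2.476 + 1.343 = 3.819 km/s.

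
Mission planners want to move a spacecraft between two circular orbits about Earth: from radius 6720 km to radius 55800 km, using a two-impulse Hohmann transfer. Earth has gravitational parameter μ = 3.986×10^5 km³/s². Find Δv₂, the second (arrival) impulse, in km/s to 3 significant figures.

Transfer-ellipse semi-major axis a_t = (r₁ + r₂)/2 = (6720 + 55800)/2 = 31260 km.
Circular speed at r = 55800 km: v_c = √(μ/r) = 2.673 km/s.
Vis-viva on the transfer ellipse at r = 55800 km gives v_t = √[μ(2/r − 1/a_t)] = 1.239 km/s.
Δv₂ = |v_t − v_c| = |1.239 − 2.673| = 1.434 km/s.

Δv₂ = 1.43 km/s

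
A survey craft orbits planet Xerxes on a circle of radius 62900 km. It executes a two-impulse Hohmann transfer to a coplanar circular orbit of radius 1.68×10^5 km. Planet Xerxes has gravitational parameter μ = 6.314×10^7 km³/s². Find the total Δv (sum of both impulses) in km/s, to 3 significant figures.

Δv = 11.6 km/s

Semi-major axis of the transfer orbit: a_t = (62900 + 1.680×10^5)/2 = 1.1545×10^5 km.
Circular speed at r₁: v₁ = √(μ/r₁) = √(6.314×10^7/62900) = 31.683 km/s.
On the transfer ellipse at r₁, v² = μ(2/r − 1/a) gives v_p = √[μ(2/r₁ − 1/a_t)] = 38.219 km/s.
First burn Δv₁ = |v_p − v₁| = 6.536 km/s.
Circular speed at r₂: v₂ = √(μ/r₂) = 19.3864 km/s.
Transfer-orbit speed at r₂: v_a = √[μ(2/r₂ − 1/a_t)] = 14.3096 km/s.
Second burn Δv₂ = |v₂ − v_a| = 5.077 km/s.
Δv = Δv₁ + Δv₂ = 6.536 + 5.077 = 11.61 km/s.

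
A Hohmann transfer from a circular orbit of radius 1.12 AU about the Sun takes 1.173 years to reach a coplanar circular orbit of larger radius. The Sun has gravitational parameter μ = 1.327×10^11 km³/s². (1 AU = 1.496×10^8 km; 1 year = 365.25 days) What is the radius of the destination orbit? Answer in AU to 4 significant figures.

In km: r₁ = 1.12 × 1.496×10^8 = 1.67552×10^8 km.
Transfer time t = 1.173 years × 365.25 × 86400 s = 3.70170648×10^7 s, and t = π√(a_t³/μ).
So a_t = (μ t²/π²)^(1/3) = (1.327×10^11 × (3.70170648×10^7)² / π²)^(1/3) = 2.6411×10^8 km.
Since a_t = (r₁ + r₂)/2, r₂ = 2a_t − r₁ = 2×2.6411×10^8 − 1.67552×10^8 = 3.60668×10^8 km.
In AU: r₂ = 3.60668×10^8 / 1.496×10^8 = 2.411 AU.

r₂ = 2.411 AU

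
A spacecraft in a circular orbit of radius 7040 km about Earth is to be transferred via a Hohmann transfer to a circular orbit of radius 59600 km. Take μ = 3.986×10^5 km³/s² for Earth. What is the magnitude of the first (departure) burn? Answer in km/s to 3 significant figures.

Δv₁ = 2.54 km/s

Transfer-ellipse semi-major axis a_t = (r₁ + r₂)/2 = (7040 + 59600)/2 = 33320 km.
Circular speed at r = 7040 km: v_c = √(μ/r) = 7.5246 km/s.
Vis-viva on the transfer ellipse at r = 7040 km gives v_t = √[μ(2/r − 1/a_t)] = 10.064 km/s.
Δv₁ = |v_t − v_c| = |10.064 − 7.5246| = 2.539 km/s.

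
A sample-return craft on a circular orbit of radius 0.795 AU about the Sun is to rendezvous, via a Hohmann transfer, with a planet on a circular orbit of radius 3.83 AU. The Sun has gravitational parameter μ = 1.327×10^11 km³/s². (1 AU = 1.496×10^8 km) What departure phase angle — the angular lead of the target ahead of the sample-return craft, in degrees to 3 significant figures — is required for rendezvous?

In km: r₁ = 0.795 × 1.496×10^8 = 1.18932×10^8 km; r₂ = 3.83 × 1.496×10^8 = 5.72968×10^8 km.
Transfer-ellipse semi-major axis a_t = (r₁ + r₂)/2 = (1.18932×10^8 + 5.72968×10^8)/2 = 3.4595×10^8 km.
Transfer time t = π√(a_t³/μ) = 5.54925×10^7 s.
Target angular speed ω₂ = √(μ/r₂³) = 2.65607×10^-8 rad/s.
Angle swept by the target during transfer: ω₂·t = 1.47392 rad = 84.449°.
Arrival is 180° from departure on the ellipse, so φ = 180° − 84.449° = 95.6°.

φ = 95.6°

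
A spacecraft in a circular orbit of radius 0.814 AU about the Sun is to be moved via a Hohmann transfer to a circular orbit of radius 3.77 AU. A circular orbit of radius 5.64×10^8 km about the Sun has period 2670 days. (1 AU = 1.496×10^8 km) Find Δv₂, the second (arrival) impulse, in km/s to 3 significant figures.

Δv₂ = 6.21 km/s

From Kepler's third law T² = 4π²r³/μ at r = 5.64×10^8 km, T = 2670 days = 2670 × 86400 s = 2.30688×10^8 s: μ = 4π²r³/T² = 1.33090×10^11 km³/s².
In km: r₁ = 0.814 × 1.496×10^8 = 1.217744×10^8 km; r₂ = 3.77 × 1.496×10^8 = 5.63992×10^8 km.
The Hohmann ellipse has a_t = (r₁ + r₂)/2 = 3.428832×10^8 km.
On the circular orbit at r = 5.63992×10^8 km, v_c = √(μ/r) = 15.362 km/s.
Transfer-orbit speed at the same r (vis-viva, a = a_t): v_t = √[μ(2/r − 1/a_t)] = 9.1547 km/s.
Δv₂ = |v_t − v_c| = |9.1547 − 15.362| = 6.207 km/s.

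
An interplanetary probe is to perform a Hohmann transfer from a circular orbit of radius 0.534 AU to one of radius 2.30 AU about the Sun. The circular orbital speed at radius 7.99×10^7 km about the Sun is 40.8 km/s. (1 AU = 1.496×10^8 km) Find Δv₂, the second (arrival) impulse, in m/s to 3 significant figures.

Δv₂ = 7590 m/s

From the circular-orbit relation v² = μ/r at r = 7.99×10^7 km: μ = v²r = (40.8)² × 7.99×10^7 = 1.33005×10^11 km³/s².
In km: r₁ = 0.534 × 1.496×10^8 = 7.98864×10^7 km; r₂ = 2.30 × 1.496×10^8 = 3.4408×10^8 km.
The Hohmann ellipse has a_t = (r₁ + r₂)/2 = 2.119832×10^8 km.
On the circular orbit at r = 3.4408×10^8 km, v_c = √(μ/r) = 19.661 km/s.
Transfer-orbit speed at the same r (vis-viva, a = a_t): v_t = √[μ(2/r − 1/a_t)] = 12.070 km/s.
Δv₂ = |v_t − v_c| = |12.070 − 19.661| = 7.591 km/s.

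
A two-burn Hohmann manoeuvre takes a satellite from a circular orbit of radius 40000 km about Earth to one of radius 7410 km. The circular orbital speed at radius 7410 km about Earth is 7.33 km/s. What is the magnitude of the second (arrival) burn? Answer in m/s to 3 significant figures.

From the circular-orbit relation v² = μ/r at r = 7410 km: μ = v²r = (7.33)² × 7410 = 3.98131×10^5 km³/s².
Semi-major axis of the transfer orbit: a_t = (40000 + 7410)/2 = 23705 km.
On the circular orbit at r = 7410 km, v_c = √(μ/r) = 7.330 km/s.
Transfer-orbit speed at the same r (vis-viva, a = a_t): v_t = √[μ(2/r − 1/a_t)] = 9.522 km/s.
Δv₂ = |v_t − v_c| = |9.522 − 7.330| = 2.192 km/s.

Δv₂ = 2190 m/s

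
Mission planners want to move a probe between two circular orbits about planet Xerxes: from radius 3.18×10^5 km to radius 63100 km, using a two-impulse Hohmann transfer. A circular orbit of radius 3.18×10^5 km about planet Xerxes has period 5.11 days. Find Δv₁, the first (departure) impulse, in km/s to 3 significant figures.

Δv₁ = 1.92 km/s

From Kepler's third law T² = 4π²r³/μ at r = 3.18×10^5 km, T = 5.11 days = 5.11 × 86400 s = 4.41504×10^5 s: μ = 4π²r³/T² = 6.51286×10^6 km³/s².
The Hohmann ellipse has a_t = (r₁ + r₂)/2 = 1.9055×10^5 km.
On the circular orbit at r = 3.180×10^5 km, v_c = √(μ/r) = 4.5256 km/s.
Vis-viva on the transfer ellipse at r = 3.180×10^5 km gives v_t = √[μ(2/r − 1/a_t)] = 2.6042 km/s.
Δv₁ = |v_t − v_c| = |2.6042 − 4.5256| = 1.921 km/s.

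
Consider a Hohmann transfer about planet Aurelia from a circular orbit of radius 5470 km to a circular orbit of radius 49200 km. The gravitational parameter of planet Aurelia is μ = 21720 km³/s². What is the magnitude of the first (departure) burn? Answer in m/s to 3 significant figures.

Δv₁ = 681 m/s

Transfer-ellipse semi-major axis a_t = (r₁ + r₂)/2 = (5470 + 49200)/2 = 27335 km.
On the circular orbit at r = 5470 km, v_c = √(μ/r) = 1.9927 km/s.
Vis-viva on the transfer ellipse at r = 5470 km gives v_t = √[μ(2/r − 1/a_t)] = 2.6734 km/s.
Δv₁ = |v_t − v_c| = |2.6734 − 1.9927| = 0.6807 km/s.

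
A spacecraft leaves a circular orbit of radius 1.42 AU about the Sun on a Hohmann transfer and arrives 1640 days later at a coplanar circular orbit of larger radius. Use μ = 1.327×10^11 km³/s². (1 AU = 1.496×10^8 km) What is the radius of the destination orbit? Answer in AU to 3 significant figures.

In km: r₁ = 1.42 × 1.496×10^8 = 2.12432×10^8 km.
Transfer time t = 1640 days = 1.41696×10^8 s, and t = π√(a_t³/μ).
So a_t = (μ t²/π²)^(1/3) = (1.327×10^11 × (1.41696×10^8)² / π²)^(1/3) = 6.4629×10^8 km.
Since a_t = (r₁ + r₂)/2, r₂ = 2a_t − r₁ = 2×6.4629×10^8 − 2.12432×10^8 = 1.080148×10^9 km.
In AU: r₂ = 1.080148×10^9 / 1.496×10^8 = 7.22 AU.

r₂ = 7.22 AU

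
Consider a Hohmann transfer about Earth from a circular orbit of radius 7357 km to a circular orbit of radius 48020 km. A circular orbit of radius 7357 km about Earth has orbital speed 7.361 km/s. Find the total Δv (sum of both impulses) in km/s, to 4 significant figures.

From the circular-orbit relation v² = μ/r at r = 7357 km: μ = v²r = (7.361)² × 7357 = 3.98634×10^5 km³/s².
Transfer-ellipse semi-major axis a_t = (r₁ + r₂)/2 = (7357 + 48020)/2 = 27688.5 km.
Circular speed at r₁: v₁ = √(μ/r₁) = √(3.98634×10^5/7357) = 7.361 km/s.
On the transfer ellipse at r₁, vis-viva gives v_p = √[μ(2/r₁ − 1/a_t)] = 9.694 km/s.
First burn Δv₁ = |v_p − v₁| = 2.333 km/s.
At r₂, v₂ = √(μ/r₂) = 2.881 km/s.
Transfer-orbit speed at r₂: v_a = √[μ(2/r₂ − 1/a_t)] = 1.485 km/s.
Second burn Δv₂ = |v₂ − v_a| = 1.396 km/s.
Total Δv = Δv₁ + Δv₂ = 3.729 km/s.

Δv = 3.729 km/s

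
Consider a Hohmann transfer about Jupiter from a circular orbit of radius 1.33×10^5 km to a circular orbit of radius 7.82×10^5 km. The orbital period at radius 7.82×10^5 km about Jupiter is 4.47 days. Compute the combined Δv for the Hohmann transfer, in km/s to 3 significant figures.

Δv = 15.3 km/s

From Kepler's third law T² = 4π²r³/μ at r = 7.82×10^5 km, T = 4.47 days = 4.47 × 86400 s = 3.86208×10^5 s: μ = 4π²r³/T² = 1.26572×10^8 km³/s².
Semi-major axis of the transfer orbit: a_t = (1.330×10^5 + 7.820×10^5)/2 = 4.575×10^5 km.
At r₁ the circular-orbit speed is v₁ = √(μ/r₁) = 30.849 km/s.
On the transfer ellipse at r₁, vis-viva equation gives v_p = √[μ(2/r₁ − 1/a_t)] = 40.332 km/s.
First burn Δv₁ = |v_p − v₁| = 9.483 km/s.
At r₂, v₂ = √(μ/r₂) = 12.7223 km/s.
Transfer-orbit speed at r₂: v_a = √[μ(2/r₂ − 1/a_t)] = 6.85955 km/s.
Second burn Δv₂ = |v₂ − v_a| = 5.863 km/s.
Total Δv = Δv₁ + Δv₂ = 15.35 km/s.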